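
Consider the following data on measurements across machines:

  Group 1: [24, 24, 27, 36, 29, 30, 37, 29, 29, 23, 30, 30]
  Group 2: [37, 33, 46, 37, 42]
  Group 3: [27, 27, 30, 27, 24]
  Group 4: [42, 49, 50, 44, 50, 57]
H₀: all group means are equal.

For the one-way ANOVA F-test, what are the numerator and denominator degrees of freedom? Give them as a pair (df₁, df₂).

degrees of freedom = [3, 24]

k = 4 groups, N = 28 total
df = (k−1, N−k) = (4−1, 28−4) = (3, 24)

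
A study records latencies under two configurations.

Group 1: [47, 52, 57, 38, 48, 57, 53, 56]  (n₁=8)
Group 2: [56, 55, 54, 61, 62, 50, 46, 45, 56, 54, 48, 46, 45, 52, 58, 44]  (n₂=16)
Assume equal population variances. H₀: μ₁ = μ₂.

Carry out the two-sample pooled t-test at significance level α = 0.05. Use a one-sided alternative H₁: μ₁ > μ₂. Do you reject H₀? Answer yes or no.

reject H₀: no

x̄₁=51.000, s₁=6.503, n₁=8
x̄₂=52.000, s₂=5.888, n₂=16
s_p² = [7·6.503² + 15·5.888²]/22 = 37.0909
SE = √(s_p²·(1/8+1/16)) = 2.6371
t = (51.000−52.000)/2.6371 = -0.3792
df = 22
p-value (one-sided, H₁ greater) = 0.64591
At α=0.05: p ≥ α → fail to reject H₀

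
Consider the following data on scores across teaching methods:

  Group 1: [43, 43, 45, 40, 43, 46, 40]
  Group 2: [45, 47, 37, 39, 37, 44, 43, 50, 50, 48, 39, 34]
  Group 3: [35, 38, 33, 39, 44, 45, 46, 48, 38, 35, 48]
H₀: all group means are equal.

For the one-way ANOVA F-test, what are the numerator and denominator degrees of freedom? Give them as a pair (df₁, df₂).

k = 3 groups, N = 30 total
df = (k−1, N−k) = (3−1, 30−3) = (2, 27)

degrees of freedom = [2, 27]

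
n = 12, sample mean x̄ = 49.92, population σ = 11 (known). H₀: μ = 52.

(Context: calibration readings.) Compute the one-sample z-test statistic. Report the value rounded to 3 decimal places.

test statistic = -0.655

SE = σ/√n = 11/√12 = 3.1754
z = (x̄−μ₀)/SE = (49.92−52)/3.1754 = -0.6550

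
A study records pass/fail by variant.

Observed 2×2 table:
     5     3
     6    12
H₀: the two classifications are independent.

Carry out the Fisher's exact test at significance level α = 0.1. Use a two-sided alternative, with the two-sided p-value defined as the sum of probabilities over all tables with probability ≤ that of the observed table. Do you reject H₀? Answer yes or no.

reject H₀: no

Margins: r₁=8, r₂=18, c₁=11, c₂=15, n=26
p_obs = C(8,5)·C(18,6)/C(26,11); sum pmf over tables with pmf ≤ p_obs
p-value (two-sided) = 0.21831
At α=0.1: p ≥ α → fail to reject H₀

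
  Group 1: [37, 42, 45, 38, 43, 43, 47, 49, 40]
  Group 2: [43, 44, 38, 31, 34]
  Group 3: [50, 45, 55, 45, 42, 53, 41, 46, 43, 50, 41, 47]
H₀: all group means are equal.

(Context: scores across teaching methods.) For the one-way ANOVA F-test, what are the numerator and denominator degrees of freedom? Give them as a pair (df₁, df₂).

degrees of freedom = [2, 23]

k = 3 groups, N = 26 total
df = (k−1, N−k) = (3−1, 26−3) = (2, 23)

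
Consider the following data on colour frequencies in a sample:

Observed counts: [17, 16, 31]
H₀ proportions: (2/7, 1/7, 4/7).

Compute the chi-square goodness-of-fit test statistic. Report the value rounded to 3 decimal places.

test statistic = 6.082

n = 64; E_i = n·p_i = [18.29, 9.14, 36.57]
χ² = (17−18.29)²/18.29 + (16−9.14)²/9.14 + (31−36.57)²/36.57 = 6.0820
df = 2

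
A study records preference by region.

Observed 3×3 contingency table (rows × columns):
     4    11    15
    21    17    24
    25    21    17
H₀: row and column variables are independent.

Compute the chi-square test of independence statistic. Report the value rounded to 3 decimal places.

Row totals [30, 62, 63], col totals [50, 49, 56], n=155
χ² = (4−9.68)²/9.68 + (11−9.48)²/9.48 + (15−10.84)²/10.84 + (21−20.00)²/20.00 + (17−19.60)²/19.60 + (24−22.40)²/22.40 + (25−20.32)²/20.32 + (21−19.92)²/19.92 + (17−22.76)²/22.76 = 8.2738
df = 4

test statistic = 8.274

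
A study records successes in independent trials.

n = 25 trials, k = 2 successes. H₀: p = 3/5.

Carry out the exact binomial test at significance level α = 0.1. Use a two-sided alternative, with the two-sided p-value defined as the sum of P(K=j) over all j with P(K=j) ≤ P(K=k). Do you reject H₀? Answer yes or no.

Exact binomial: n=25, k=2, p₀=3/5=0.6000
P(X=j) = C(n,j)·p₀^j·(1−p₀)^(n−j); p = Σ P(X=j) over j with P(X=j) ≤ P(X=2)
p-value (two-sided) = 0.00000
At α=0.1: p < α → reject H₀

reject H₀: yes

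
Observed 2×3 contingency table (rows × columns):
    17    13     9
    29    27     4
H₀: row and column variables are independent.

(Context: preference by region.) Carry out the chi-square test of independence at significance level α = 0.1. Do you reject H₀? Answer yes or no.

Row totals [39, 60], col totals [46, 40, 13], n=99
χ² = (17−18.12)²/18.12 + (13−15.76)²/15.76 + (9−5.12)²/5.12 + (29−27.88)²/27.88 + (27−24.24)²/24.24 + (4−7.88)²/7.88 = 5.7581
df = 2
p-value (upper-tail) = 0.05619
At α=0.1: p < α → reject H₀

reject H₀: yes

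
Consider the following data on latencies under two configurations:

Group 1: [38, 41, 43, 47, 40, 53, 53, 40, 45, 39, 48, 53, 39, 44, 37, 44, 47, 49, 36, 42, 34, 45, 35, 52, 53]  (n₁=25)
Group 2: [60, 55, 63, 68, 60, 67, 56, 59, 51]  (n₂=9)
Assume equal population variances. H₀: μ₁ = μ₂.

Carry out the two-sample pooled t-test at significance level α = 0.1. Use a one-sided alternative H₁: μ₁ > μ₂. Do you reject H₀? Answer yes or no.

x̄₁=43.880, s₁=6.037, n₁=25
x̄₂=59.889, s₂=5.533, n₂=9
s_p² = [24·6.037² + 8·5.533²]/32 = 34.9853
SE = √(s_p²·(1/25+1/9)) = 2.2993
t = (43.880−59.889)/2.2993 = -6.9626
df = 32
p-value (one-sided, H₁ greater) = 1.00000
At α=0.1: p ≥ α → fail to reject H₀

reject H₀: no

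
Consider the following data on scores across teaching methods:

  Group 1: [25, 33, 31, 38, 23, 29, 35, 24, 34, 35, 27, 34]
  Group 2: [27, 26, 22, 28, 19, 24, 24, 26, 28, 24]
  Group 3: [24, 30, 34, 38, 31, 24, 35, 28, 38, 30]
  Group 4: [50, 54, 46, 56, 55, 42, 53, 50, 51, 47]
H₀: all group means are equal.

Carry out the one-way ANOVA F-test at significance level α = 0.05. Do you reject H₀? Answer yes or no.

Group means [30.67, 24.80, 31.20, 50.40], grand mean 34.095
SSB = Σnᵢ(x̄ᵢ−x̄)² = 3747.352; SSW = ΣΣ(x−x̄ᵢ)² = 748.267
MSB = 3747.352/3 = 1249.1175; MSW = 748.267/38 = 19.6912
F = MSB/MSW = 63.4352
df = (3, 38)
p-value (upper-tail) = 0.00000
At α=0.05: p < α → reject H₀

reject H₀: yes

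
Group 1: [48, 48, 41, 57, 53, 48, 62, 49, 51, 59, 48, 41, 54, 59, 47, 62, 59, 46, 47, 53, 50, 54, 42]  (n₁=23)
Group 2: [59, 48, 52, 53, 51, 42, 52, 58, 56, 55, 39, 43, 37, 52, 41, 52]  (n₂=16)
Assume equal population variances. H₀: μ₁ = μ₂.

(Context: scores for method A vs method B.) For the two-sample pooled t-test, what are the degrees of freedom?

degrees of freedom = 37

df = n₁ + n₂ − 2 = 23 + 16 − 2 = 37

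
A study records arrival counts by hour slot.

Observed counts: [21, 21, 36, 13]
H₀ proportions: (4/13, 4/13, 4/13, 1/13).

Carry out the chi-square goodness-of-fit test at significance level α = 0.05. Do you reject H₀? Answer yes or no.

n = 91; E_i = n·p_i = [28.00, 28.00, 28.00, 7.00]
χ² = (21−28.00)²/28.00 + (21−28.00)²/28.00 + (36−28.00)²/28.00 + (13−7.00)²/7.00 = 10.9286
df = 3
p-value (upper-tail) = 0.01212
At α=0.05: p < α → reject H₀

reject H₀: yes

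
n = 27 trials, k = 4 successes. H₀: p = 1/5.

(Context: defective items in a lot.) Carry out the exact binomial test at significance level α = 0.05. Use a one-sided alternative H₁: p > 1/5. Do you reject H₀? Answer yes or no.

Exact binomial: n=27, k=4, p₀=1/5=0.2000
P(X≥4) from Σ C(n,i)·p₀^i·(1−p₀)^(n−i)
p-value (one-sided, H₁ greater) = 0.81772
At α=0.05: p ≥ α → fail to reject H₀

reject H₀: no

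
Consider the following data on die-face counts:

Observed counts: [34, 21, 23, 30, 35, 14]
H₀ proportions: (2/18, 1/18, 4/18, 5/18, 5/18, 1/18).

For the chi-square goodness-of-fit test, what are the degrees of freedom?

degrees of freedom = 5

df = k − 1 = 6 − 1 = 5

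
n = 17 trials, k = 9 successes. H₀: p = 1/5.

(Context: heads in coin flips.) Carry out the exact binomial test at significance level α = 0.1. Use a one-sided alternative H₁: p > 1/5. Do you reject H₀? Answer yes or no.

Exact binomial: n=17, k=9, p₀=1/5=0.2000
P(X≥9) from Σ C(n,i)·p₀^i·(1−p₀)^(n−i)
p-value (one-sided, H₁ greater) = 0.00258
At α=0.1: p < α → reject H₀

reject H₀: yes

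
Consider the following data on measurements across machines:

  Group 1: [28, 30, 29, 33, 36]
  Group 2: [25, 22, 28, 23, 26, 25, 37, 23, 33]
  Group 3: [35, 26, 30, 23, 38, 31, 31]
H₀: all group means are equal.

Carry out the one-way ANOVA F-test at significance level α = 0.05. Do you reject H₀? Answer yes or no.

reject H₀: no

Group means [31.20, 26.89, 30.57], grand mean 29.143
SSB = Σnᵢ(x̄ᵢ−x̄)² = 81.168; SSW = ΣΣ(x−x̄ᵢ)² = 399.403
MSB = 81.168/2 = 40.5841; MSW = 399.403/18 = 22.1891
F = MSB/MSW = 1.8290
df = (2, 18)
p-value (upper-tail) = 0.18918
At α=0.05: p ≥ α → fail to reject H₀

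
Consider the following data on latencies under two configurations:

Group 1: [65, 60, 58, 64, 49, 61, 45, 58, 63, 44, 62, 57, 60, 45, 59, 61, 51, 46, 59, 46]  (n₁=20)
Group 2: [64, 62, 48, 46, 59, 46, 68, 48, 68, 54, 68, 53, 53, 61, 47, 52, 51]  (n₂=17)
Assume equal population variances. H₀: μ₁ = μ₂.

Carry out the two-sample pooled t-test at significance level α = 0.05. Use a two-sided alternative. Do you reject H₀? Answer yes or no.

x̄₁=55.650, s₁=7.242, n₁=20
x̄₂=55.765, s₂=8.051, n₂=17
s_p² = [19·7.242² + 16·8.051²]/35 = 58.1031
SE = √(s_p²·(1/20+1/17)) = 2.5146
t = (55.650−55.765)/2.5146 = -0.0456
df = 35
p-value (two-sided) = 0.96387
At α=0.05: p ≥ α → fail to reject H₀

reject H₀: no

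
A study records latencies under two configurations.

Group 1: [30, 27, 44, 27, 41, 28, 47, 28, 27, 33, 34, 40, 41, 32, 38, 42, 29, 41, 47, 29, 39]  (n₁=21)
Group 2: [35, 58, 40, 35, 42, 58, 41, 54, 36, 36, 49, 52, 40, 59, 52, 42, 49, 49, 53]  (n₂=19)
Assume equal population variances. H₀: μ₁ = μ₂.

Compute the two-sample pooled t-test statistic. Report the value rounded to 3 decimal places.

x̄₁=35.429, s₁=6.975, n₁=21
x̄₂=46.316, s₂=8.294, n₂=19
s_p² = [20·6.975² + 18·8.294²]/38 = 58.1907
SE = √(s_p²·(1/21+1/19)) = 2.4153
t = (35.429−46.316)/2.4153 = -4.5076
df = 38

test statistic = -4.508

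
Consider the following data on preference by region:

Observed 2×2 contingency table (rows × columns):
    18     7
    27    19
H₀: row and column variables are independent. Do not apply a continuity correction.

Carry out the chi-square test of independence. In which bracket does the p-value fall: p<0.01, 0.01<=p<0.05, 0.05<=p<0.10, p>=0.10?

p-value bracket: p>=0.10

Row totals [25, 46], col totals [45, 26], n=71
χ² = (18−15.85)²/15.85 + (7−9.15)²/9.15 + (27−29.15)²/29.15 + (19−16.85)²/16.85 = 1.2353
df = 1
p-value (upper-tail) = 0.26639
→ bracket: p>=0.10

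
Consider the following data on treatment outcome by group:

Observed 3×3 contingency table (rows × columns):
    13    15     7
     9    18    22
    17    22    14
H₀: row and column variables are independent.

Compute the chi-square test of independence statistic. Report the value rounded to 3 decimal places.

Row totals [35, 49, 53], col totals [39, 55, 43], n=137
χ² = (13−9.96)²/9.96 + (15−14.05)²/14.05 + (7−10.99)²/10.99 + (9−13.95)²/13.95 + (18−19.67)²/19.67 + (22−15.38)²/15.38 + (17−15.09)²/15.09 + (22−21.28)²/21.28 + (14−16.64)²/16.64 = 7.8674
df = 4

test statistic = 7.867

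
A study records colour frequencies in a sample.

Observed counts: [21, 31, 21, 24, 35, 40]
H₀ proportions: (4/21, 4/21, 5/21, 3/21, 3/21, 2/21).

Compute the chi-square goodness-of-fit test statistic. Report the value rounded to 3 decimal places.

n = 172; E_i = n·p_i = [32.76, 32.76, 40.95, 24.57, 24.57, 16.38]
χ² = (21−32.76)²/32.76 + (31−32.76)²/32.76 + (21−40.95)²/40.95 + (24−24.57)²/24.57 + (35−24.57)²/24.57 + (40−16.38)²/16.38 = 52.5331
df = 5

test statistic = 52.533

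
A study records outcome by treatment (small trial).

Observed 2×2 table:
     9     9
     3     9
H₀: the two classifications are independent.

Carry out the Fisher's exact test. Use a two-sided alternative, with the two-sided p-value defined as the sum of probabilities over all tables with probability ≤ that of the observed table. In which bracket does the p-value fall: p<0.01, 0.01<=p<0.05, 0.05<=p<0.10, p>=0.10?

p-value bracket: p>=0.10

Margins: r₁=18, r₂=12, c₁=12, c₂=18, n=30
p_obs = C(18,9)·C(12,3)/C(30,12); sum pmf over tables with pmf ≤ p_obs
p-value (two-sided) = 0.25985
→ bracket: p>=0.10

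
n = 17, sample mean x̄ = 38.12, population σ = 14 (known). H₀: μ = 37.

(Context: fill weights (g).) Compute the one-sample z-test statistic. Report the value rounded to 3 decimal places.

test statistic = 0.330

SE = σ/√n = 14/√17 = 3.3955
z = (x̄−μ₀)/SE = (38.12−37)/3.3955 = 0.3298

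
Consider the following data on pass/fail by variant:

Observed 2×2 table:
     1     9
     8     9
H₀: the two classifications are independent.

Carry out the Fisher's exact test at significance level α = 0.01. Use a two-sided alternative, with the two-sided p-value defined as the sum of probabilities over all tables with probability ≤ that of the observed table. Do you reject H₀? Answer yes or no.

Margins: r₁=10, r₂=17, c₁=9, c₂=18, n=27
p_obs = C(10,1)·C(17,8)/C(27,9); sum pmf over tables with pmf ≤ p_obs
p-value (two-sided) = 0.09117
At α=0.01: p ≥ α → fail to reject H₀

reject H₀: no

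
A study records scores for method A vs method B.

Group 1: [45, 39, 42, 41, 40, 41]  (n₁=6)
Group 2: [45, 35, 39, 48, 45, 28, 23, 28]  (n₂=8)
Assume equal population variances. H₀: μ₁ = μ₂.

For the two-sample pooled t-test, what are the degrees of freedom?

degrees of freedom = 12

df = n₁ + n₂ − 2 = 6 + 8 − 2 = 12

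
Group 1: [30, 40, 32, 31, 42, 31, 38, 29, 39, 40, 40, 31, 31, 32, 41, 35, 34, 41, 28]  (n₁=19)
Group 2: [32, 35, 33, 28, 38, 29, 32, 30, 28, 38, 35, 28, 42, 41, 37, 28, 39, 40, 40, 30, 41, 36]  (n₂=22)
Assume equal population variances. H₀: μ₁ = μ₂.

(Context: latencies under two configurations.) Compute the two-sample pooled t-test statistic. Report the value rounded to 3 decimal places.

x̄₁=35.000, s₁=4.796, n₁=19
x̄₂=34.545, s₂=4.925, n₂=22
s_p² = [18·4.796² + 21·4.925²]/39 = 23.6783
SE = √(s_p²·(1/19+1/22)) = 1.5240
t = (35.000−34.545)/1.5240 = 0.2983
df = 39

test statistic = 0.298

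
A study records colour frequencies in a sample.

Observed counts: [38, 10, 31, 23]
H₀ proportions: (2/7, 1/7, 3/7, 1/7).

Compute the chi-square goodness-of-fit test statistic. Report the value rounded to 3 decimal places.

test statistic = 12.699

n = 102; E_i = n·p_i = [29.14, 14.57, 43.71, 14.57]
χ² = (38−29.14)²/29.14 + (10−14.57)²/14.57 + (31−43.71)²/43.71 + (23−14.57)²/14.57 = 12.6993
df = 3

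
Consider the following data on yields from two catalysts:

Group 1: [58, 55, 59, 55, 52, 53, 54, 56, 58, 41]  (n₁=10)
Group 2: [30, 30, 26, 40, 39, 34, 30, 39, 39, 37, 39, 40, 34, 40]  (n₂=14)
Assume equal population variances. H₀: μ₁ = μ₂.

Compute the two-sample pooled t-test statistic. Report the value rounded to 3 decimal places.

test statistic = 9.115

x̄₁=54.100, s₁=5.131, n₁=10
x̄₂=35.500, s₂=4.784, n₂=14
s_p² = [9·5.131² + 13·4.784²]/22 = 24.2909
SE = √(s_p²·(1/10+1/14)) = 2.0406
t = (54.100−35.500)/2.0406 = 9.1148
df = 22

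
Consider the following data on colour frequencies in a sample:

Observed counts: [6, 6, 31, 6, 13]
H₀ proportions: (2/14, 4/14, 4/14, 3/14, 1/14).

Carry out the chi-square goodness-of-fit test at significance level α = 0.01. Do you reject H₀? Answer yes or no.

n = 62; E_i = n·p_i = [8.86, 17.71, 17.71, 13.29, 4.43]
χ² = (6−8.86)²/8.86 + (6−17.71)²/17.71 + (31−17.71)²/17.71 + (6−13.29)²/13.29 + (13−4.43)²/4.43 = 39.2177
df = 4
p-value (upper-tail) = 0.00000
At α=0.01: p < α → reject H₀

reject H₀: yes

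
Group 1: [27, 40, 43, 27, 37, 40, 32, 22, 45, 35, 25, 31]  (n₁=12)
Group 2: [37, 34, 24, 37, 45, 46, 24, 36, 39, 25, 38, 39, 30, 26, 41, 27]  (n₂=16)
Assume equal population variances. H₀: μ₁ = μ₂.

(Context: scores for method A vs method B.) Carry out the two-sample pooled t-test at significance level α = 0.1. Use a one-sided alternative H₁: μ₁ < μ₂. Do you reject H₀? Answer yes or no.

reject H₀: no

x̄₁=33.667, s₁=7.499, n₁=12
x̄₂=34.250, s₂=7.353, n₂=16
s_p² = [11·7.499² + 15·7.353²]/26 = 54.9872
SE = √(s_p²·(1/12+1/16)) = 2.8318
t = (33.667−34.250)/2.8318 = -0.2060
df = 26
p-value (one-sided, H₁ less) = 0.41920
At α=0.1: p ≥ α → fail to reject H₀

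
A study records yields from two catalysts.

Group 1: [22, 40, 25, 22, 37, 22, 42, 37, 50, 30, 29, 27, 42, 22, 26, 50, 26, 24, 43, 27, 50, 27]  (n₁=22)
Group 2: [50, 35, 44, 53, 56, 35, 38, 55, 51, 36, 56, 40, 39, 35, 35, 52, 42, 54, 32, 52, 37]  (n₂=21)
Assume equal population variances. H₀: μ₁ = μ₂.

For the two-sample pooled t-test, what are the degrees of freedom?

degrees of freedom = 41

df = n₁ + n₂ − 2 = 22 + 21 − 2 = 41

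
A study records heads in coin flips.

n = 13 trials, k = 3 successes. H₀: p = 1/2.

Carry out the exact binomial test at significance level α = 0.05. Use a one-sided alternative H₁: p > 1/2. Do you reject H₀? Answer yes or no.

reject H₀: no

Exact binomial: n=13, k=3, p₀=1/2=0.5000
P(X≥3) from Σ C(n,i)·p₀^i·(1−p₀)^(n−i)
p-value (one-sided, H₁ greater) = 0.98877
At α=0.05: p ≥ α → fail to reject H₀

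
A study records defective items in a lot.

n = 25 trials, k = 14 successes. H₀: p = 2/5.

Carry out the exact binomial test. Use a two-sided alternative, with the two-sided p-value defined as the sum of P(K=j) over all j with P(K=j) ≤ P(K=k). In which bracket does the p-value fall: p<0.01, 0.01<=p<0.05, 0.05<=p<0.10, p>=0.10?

p-value bracket: p>=0.10

Exact binomial: n=25, k=14, p₀=2/5=0.4000
P(X=j) = C(n,j)·p₀^j·(1−p₀)^(n−j); p = Σ P(X=j) over j with P(X=j) ≤ P(X=14)
p-value (two-sided) = 0.10716
→ bracket: p>=0.10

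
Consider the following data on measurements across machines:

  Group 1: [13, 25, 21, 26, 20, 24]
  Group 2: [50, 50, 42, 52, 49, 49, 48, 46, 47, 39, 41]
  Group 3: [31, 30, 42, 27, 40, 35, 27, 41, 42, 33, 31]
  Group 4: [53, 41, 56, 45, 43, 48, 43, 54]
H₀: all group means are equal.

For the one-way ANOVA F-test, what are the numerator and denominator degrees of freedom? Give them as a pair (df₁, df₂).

k = 4 groups, N = 36 total
df = (k−1, N−k) = (4−1, 36−4) = (3, 32)

degrees of freedom = [3, 32]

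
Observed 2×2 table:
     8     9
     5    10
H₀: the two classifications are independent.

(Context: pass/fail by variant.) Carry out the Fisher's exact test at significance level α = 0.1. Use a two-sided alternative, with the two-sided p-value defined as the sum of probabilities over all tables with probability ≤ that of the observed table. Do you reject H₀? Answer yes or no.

Margins: r₁=17, r₂=15, c₁=13, c₂=19, n=32
p_obs = C(17,8)·C(15,5)/C(32,13); sum pmf over tables with pmf ≤ p_obs
p-value (two-sided) = 0.49053
At α=0.1: p ≥ α → fail to reject H₀

reject H₀: no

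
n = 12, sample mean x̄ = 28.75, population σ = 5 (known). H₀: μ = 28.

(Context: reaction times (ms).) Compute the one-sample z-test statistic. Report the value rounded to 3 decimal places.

test statistic = 0.520

SE = σ/√n = 5/√12 = 1.4434
z = (x̄−μ₀)/SE = (28.75−28)/1.4434 = 0.5196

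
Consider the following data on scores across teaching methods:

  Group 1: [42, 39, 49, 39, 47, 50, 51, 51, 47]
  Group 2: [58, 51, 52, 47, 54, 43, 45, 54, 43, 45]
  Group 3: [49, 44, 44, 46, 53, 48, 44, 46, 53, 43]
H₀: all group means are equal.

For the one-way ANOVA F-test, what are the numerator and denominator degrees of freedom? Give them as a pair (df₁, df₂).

k = 3 groups, N = 29 total
df = (k−1, N−k) = (3−1, 29−3) = (2, 26)

degrees of freedom = [2, 26]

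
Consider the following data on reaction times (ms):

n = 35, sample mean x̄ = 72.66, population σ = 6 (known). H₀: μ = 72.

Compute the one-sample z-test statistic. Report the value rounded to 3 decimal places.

test statistic = 0.651

SE = σ/√n = 6/√35 = 1.0142
z = (x̄−μ₀)/SE = (72.66−72)/1.0142 = 0.6508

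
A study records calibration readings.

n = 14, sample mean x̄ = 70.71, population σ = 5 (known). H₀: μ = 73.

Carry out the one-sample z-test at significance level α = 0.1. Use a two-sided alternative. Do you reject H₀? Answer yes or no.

SE = σ/√n = 5/√14 = 1.3363
z = (x̄−μ₀)/SE = (70.71−73)/1.3363 = -1.7137
p-value (two-sided) = 0.08659
At α=0.1: p < α → reject H₀

reject H₀: yes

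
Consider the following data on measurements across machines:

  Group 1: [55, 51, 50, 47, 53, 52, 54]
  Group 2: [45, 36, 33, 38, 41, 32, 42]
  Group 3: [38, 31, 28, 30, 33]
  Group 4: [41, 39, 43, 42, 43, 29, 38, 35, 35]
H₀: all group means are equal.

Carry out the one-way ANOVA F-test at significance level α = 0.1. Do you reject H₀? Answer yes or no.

Group means [51.71, 38.14, 32.00, 38.33], grand mean 40.500
SSB = Σnᵢ(x̄ᵢ−x̄)² = 1322.714; SSW = ΣΣ(x−x̄ᵢ)² = 414.286
MSB = 1322.714/3 = 440.9048; MSW = 414.286/24 = 17.2619
F = MSB/MSW = 25.5421
df = (3, 24)
p-value (upper-tail) = 0.00000
At α=0.1: p < α → reject H₀

reject H₀: yes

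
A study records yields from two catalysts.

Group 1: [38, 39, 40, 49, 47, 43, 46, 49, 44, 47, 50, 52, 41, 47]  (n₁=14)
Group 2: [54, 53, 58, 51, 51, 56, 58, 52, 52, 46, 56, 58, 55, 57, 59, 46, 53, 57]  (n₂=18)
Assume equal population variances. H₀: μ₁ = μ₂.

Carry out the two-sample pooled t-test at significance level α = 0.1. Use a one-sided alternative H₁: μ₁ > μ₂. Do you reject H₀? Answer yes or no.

reject H₀: no

x̄₁=45.143, s₁=4.383, n₁=14
x̄₂=54.000, s₂=3.881, n₂=18
s_p² = [13·4.383² + 17·3.881²]/30 = 16.8571
SE = √(s_p²·(1/14+1/18)) = 1.4631
t = (45.143−54.000)/1.4631 = -6.0538
df = 30
p-value (one-sided, H₁ greater) = 1.00000
At α=0.1: p ≥ α → fail to reject H₀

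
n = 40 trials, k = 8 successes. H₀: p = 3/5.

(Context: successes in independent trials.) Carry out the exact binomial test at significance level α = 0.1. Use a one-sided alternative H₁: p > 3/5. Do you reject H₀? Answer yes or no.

reject H₀: no

Exact binomial: n=40, k=8, p₀=3/5=0.6000
P(X≥8) from Σ C(n,i)·p₀^i·(1−p₀)^(n−i)
p-value (one-sided, H₁ greater) = 1.00000
At α=0.1: p ≥ α → fail to reject H₀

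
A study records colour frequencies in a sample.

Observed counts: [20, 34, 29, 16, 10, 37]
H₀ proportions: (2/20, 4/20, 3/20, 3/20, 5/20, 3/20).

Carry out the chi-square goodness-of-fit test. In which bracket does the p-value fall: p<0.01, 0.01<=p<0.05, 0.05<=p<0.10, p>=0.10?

p-value bracket: p<0.01

n = 146; E_i = n·p_i = [14.60, 29.20, 21.90, 21.90, 36.50, 21.90]
χ² = (20−14.60)²/14.60 + (34−29.20)²/29.20 + (29−21.90)²/21.90 + (16−21.90)²/21.90 + (10−36.50)²/36.50 + (37−21.90)²/21.90 = 36.3288
df = 5
p-value (upper-tail) = 0.00000
→ bracket: p<0.01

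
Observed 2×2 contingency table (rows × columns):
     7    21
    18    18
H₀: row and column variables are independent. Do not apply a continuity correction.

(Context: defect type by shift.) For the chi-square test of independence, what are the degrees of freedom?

degrees of freedom = 1

df = (r−1)(c−1) = (2−1)·(2−1) = 1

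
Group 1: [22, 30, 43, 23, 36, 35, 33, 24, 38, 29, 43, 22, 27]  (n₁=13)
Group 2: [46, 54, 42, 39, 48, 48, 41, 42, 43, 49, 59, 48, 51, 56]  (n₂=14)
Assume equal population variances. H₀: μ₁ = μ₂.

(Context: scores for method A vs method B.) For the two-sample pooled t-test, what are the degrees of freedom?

df = n₁ + n₂ − 2 = 13 + 14 − 2 = 25

degrees of freedom = 25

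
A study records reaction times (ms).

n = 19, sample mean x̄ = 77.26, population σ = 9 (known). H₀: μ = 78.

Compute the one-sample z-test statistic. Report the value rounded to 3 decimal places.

test statistic = -0.358

SE = σ/√n = 9/√19 = 2.0647
z = (x̄−μ₀)/SE = (77.26−78)/2.0647 = -0.3584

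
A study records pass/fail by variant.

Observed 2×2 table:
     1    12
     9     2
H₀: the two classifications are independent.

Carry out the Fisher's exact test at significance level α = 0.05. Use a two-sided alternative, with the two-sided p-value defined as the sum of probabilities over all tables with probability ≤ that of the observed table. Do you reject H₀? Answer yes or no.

reject H₀: yes

Margins: r₁=13, r₂=11, c₁=10, c₂=14, n=24
p_obs = C(13,1)·C(11,9)/C(24,10); sum pmf over tables with pmf ≤ p_obs
p-value (two-sided) = 0.00052
At α=0.05: p < α → reject H₀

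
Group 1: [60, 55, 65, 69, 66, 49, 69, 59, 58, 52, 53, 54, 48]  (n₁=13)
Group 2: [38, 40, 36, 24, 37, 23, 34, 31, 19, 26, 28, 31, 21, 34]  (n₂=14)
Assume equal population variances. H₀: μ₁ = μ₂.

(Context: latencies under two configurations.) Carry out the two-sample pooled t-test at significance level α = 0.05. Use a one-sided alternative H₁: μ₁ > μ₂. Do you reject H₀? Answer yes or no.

x̄₁=58.231, s₁=7.224, n₁=13
x̄₂=30.143, s₂=6.735, n₂=14
s_p² = [12·7.224² + 13·6.735²]/25 = 48.6409
SE = √(s_p²·(1/13+1/14)) = 2.6863
t = (58.231−30.143)/2.6863 = 10.4562
df = 25
p-value (one-sided, H₁ greater) = 0.00000
At α=0.05: p < α → reject H₀

reject H₀: yes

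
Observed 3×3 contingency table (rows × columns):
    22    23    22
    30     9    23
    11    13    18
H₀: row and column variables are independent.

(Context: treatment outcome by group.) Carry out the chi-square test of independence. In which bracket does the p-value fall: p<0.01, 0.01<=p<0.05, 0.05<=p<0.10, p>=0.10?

Row totals [67, 62, 42], col totals [63, 45, 63], n=171
χ² = (22−24.68)²/24.68 + (23−17.63)²/17.63 + (22−24.68)²/24.68 + (30−22.84)²/22.84 + (9−16.32)²/16.32 + (23−22.84)²/22.84 + (11−15.47)²/15.47 + (13−11.05)²/11.05 + (18−15.47)²/15.47 = 9.7917
df = 4
p-value (upper-tail) = 0.04409
→ bracket: 0.01<=p<0.05

p-value bracket: 0.01<=p<0.05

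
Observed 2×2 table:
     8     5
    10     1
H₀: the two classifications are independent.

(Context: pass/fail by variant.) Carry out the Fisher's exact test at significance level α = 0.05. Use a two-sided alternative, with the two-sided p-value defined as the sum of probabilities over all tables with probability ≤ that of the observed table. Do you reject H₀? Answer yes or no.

Margins: r₁=13, r₂=11, c₁=18, c₂=6, n=24
p_obs = C(13,8)·C(11,10)/C(24,18); sum pmf over tables with pmf ≤ p_obs
p-value (two-sided) = 0.16599
At α=0.05: p ≥ α → fail to reject H₀

reject H₀: no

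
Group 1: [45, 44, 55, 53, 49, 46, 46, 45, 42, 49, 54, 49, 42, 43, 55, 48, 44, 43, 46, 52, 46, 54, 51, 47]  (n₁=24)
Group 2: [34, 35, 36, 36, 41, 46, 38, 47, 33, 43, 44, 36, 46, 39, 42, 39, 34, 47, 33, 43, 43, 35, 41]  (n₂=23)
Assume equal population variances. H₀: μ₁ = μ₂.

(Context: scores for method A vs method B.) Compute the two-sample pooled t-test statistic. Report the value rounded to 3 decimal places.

test statistic = 6.300

x̄₁=47.833, s₁=4.229, n₁=24
x̄₂=39.609, s₂=4.717, n₂=23
s_p² = [23·4.229² + 22·4.717²]/45 = 20.0180
SE = √(s_p²·(1/24+1/23)) = 1.3055
t = (47.833−39.609)/1.3055 = 6.2998
df = 45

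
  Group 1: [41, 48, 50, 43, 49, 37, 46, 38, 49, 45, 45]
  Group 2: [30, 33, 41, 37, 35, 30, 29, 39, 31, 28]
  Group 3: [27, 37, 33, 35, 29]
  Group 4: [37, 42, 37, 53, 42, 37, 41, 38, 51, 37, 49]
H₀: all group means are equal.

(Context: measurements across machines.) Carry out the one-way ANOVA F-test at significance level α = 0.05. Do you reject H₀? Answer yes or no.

reject H₀: yes

Group means [44.64, 33.30, 32.20, 42.18], grand mean 39.162
SSB = Σnᵢ(x̄ᵢ−x̄)² = 1015.945; SSW = ΣΣ(x−x̄ᵢ)² = 817.082
MSB = 1015.945/3 = 338.6484; MSW = 817.082/33 = 24.7601
F = MSB/MSW = 13.6772
df = (3, 33)
p-value (upper-tail) = 0.00001
At α=0.05: p < α → reject H₀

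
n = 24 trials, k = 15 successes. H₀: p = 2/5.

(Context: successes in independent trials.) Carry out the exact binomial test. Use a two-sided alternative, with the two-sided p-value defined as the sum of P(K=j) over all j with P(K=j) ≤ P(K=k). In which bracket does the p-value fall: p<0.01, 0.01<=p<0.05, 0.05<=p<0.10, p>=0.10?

p-value bracket: 0.01<=p<0.05

Exact binomial: n=24, k=15, p₀=2/5=0.4000
P(X=j) = C(n,j)·p₀^j·(1−p₀)^(n−j); p = Σ P(X=j) over j with P(X=j) ≤ P(X=15)
p-value (two-sided) = 0.03511
→ bracket: 0.01<=p<0.05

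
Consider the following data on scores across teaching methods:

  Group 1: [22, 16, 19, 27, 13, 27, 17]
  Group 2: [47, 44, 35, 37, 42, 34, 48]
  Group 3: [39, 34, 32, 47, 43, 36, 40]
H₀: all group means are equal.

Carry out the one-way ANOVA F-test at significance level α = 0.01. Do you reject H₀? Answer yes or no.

Group means [20.14, 41.00, 38.71], grand mean 33.286
SSB = Σnᵢ(x̄ᵢ−x̄)² = 1832.000; SSW = ΣΣ(x−x̄ᵢ)² = 536.286
MSB = 1832.000/2 = 916.0000; MSW = 536.286/18 = 29.7937
F = MSB/MSW = 30.7448
df = (2, 18)
p-value (upper-tail) = 0.00000
At α=0.01: p < α → reject H₀

reject H₀: yes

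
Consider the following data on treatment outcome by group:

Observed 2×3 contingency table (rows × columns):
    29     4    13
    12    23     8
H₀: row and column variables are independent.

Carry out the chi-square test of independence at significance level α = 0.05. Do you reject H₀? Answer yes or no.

Row totals [46, 43], col totals [41, 27, 21], n=89
χ² = (29−21.19)²/21.19 + (4−13.96)²/13.96 + (13−10.85)²/10.85 + (12−19.81)²/19.81 + (23−13.04)²/13.04 + (8−10.15)²/10.15 = 21.5330
df = 2
p-value (upper-tail) = 0.00002
At α=0.05: p < α → reject H₀

reject H₀: yes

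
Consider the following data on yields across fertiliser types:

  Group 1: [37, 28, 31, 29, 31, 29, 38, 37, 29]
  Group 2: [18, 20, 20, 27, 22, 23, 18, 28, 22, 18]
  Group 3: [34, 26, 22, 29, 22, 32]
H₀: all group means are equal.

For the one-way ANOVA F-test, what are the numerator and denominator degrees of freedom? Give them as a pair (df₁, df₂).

degrees of freedom = [2, 22]

k = 3 groups, N = 25 total
df = (k−1, N−k) = (3−1, 25−3) = (2, 22)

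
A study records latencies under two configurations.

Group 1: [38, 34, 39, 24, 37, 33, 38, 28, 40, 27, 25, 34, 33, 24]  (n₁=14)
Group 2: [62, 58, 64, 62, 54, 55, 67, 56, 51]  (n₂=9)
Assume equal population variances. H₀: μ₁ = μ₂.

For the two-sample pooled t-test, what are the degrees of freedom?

df = n₁ + n₂ − 2 = 14 + 9 − 2 = 21

degrees of freedom = 21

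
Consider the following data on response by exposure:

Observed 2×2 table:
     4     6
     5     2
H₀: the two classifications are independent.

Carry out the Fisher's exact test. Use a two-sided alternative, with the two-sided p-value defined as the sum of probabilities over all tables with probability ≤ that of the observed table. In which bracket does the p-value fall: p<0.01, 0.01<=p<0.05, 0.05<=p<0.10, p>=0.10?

p-value bracket: p>=0.10

Margins: r₁=10, r₂=7, c₁=9, c₂=8, n=17
p_obs = C(10,4)·C(7,5)/C(17,9); sum pmf over tables with pmf ≤ p_obs
p-value (two-sided) = 0.33484
→ bracket: p>=0.10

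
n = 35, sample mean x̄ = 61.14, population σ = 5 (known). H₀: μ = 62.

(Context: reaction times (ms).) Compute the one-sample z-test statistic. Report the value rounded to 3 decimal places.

test statistic = -1.018

SE = σ/√n = 5/√35 = 0.8452
z = (x̄−μ₀)/SE = (61.14−62)/0.8452 = -1.0176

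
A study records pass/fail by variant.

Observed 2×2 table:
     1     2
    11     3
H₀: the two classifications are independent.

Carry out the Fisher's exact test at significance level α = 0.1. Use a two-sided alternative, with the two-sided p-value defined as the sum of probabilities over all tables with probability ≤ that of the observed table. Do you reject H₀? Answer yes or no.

reject H₀: no

Margins: r₁=3, r₂=14, c₁=12, c₂=5, n=17
p_obs = C(3,1)·C(14,11)/C(17,12); sum pmf over tables with pmf ≤ p_obs
p-value (two-sided) = 0.19118
At α=0.1: p ≥ α → fail to reject H₀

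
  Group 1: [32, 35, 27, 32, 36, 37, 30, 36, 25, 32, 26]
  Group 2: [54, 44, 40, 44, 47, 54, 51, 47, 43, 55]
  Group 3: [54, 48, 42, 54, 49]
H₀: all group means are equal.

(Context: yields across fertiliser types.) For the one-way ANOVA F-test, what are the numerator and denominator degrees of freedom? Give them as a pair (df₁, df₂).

degrees of freedom = [2, 23]

k = 3 groups, N = 26 total
df = (k−1, N−k) = (3−1, 26−3) = (2, 23)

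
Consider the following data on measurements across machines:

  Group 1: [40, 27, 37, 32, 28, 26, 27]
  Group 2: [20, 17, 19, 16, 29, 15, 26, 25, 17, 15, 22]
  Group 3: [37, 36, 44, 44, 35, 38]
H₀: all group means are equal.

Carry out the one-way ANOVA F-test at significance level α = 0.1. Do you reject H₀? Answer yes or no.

reject H₀: yes

Group means [31.00, 20.09, 39.00], grand mean 28.000
SSB = Σnᵢ(x̄ᵢ−x̄)² = 1477.091; SSW = ΣΣ(x−x̄ᵢ)² = 494.909
MSB = 1477.091/2 = 738.5455; MSW = 494.909/21 = 23.5671
F = MSB/MSW = 31.3380
df = (2, 21)
p-value (upper-tail) = 0.00000
At α=0.1: p < α → reject H₀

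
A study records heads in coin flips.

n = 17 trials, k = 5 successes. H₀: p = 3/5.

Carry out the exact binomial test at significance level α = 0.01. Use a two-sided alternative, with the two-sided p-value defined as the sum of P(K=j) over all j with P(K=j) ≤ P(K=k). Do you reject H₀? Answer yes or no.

reject H₀: no

Exact binomial: n=17, k=5, p₀=3/5=0.6000
P(X=j) = C(n,j)·p₀^j·(1−p₀)^(n−j); p = Σ P(X=j) over j with P(X=j) ≤ P(X=5)
p-value (two-sided) = 0.01268
At α=0.01: p ≥ α → fail to reject H₀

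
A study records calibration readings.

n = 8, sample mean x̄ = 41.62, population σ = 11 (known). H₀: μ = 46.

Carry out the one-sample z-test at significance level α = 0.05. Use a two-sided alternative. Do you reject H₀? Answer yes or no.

SE = σ/√n = 11/√8 = 3.8891
z = (x̄−μ₀)/SE = (41.62−46)/3.8891 = -1.1262
p-value (two-sided) = 0.26007
At α=0.05: p ≥ α → fail to reject H₀

reject H₀: no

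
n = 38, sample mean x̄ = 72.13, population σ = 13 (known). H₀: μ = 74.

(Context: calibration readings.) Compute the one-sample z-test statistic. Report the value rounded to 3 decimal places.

test statistic = -0.887

SE = σ/√n = 13/√38 = 2.1089
z = (x̄−μ₀)/SE = (72.13−74)/2.1089 = -0.8867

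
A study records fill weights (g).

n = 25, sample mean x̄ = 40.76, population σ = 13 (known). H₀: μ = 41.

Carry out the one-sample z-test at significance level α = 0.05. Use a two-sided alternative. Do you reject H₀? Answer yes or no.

SE = σ/√n = 13/√25 = 2.6000
z = (x̄−μ₀)/SE = (40.76−41)/2.6000 = -0.0923
p-value (two-sided) = 0.92645
At α=0.05: p ≥ α → fail to reject H₀

reject H₀: no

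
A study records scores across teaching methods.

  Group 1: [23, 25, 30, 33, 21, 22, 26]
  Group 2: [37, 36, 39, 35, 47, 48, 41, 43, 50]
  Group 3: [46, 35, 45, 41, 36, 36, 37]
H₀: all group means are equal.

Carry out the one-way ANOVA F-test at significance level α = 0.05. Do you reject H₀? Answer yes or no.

reject H₀: yes

Group means [25.71, 41.78, 39.43], grand mean 36.174
SSB = Σnᵢ(x̄ᵢ−x̄)² = 1122.606; SSW = ΣΣ(x−x̄ᵢ)² = 486.698
MSB = 1122.606/2 = 561.3030; MSW = 486.698/20 = 24.3349
F = MSB/MSW = 23.0657
df = (2, 20)
p-value (upper-tail) = 0.00001
At α=0.05: p < α → reject H₀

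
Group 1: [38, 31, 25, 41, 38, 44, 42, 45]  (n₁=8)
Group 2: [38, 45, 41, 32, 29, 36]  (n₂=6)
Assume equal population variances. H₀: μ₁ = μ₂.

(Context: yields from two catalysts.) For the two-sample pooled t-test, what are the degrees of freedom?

df = n₁ + n₂ − 2 = 8 + 6 − 2 = 12

degrees of freedom = 12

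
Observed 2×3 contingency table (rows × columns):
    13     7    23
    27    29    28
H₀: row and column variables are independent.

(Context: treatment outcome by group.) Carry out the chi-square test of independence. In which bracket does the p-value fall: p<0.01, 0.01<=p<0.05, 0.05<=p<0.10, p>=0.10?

Row totals [43, 84], col totals [40, 36, 51], n=127
χ² = (13−13.54)²/13.54 + (7−12.19)²/12.19 + (23−17.27)²/17.27 + (27−26.46)²/26.46 + (29−23.81)²/23.81 + (28−33.73)²/33.73 = 6.2498
df = 2
p-value (upper-tail) = 0.04394
→ bracket: 0.01<=p<0.05

p-value bracket: 0.01<=p<0.05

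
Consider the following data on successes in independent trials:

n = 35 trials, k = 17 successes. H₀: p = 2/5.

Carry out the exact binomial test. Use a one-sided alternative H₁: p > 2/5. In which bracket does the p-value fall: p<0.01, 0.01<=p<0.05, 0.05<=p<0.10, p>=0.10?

Exact binomial: n=35, k=17, p₀=2/5=0.4000
P(X≥17) from Σ C(n,i)·p₀^i·(1−p₀)^(n−i)
p-value (one-sided, H₁ greater) = 0.19348
→ bracket: p>=0.10

p-value bracket: p>=0.10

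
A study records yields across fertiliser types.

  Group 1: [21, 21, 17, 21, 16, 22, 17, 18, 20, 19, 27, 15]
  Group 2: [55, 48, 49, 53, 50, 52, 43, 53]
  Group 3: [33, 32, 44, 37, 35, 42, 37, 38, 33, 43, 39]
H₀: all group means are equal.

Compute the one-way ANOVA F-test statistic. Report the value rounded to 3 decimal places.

test statistic = 172.695

Group means [19.50, 50.38, 37.55], grand mean 33.871
SSB = Σnᵢ(x̄ᵢ−x̄)² = 4805.882; SSW = ΣΣ(x−x̄ᵢ)² = 389.602
MSB = 4805.882/2 = 2402.9408; MSW = 389.602/28 = 13.9144
F = MSB/MSW = 172.6949
df = (2, 28)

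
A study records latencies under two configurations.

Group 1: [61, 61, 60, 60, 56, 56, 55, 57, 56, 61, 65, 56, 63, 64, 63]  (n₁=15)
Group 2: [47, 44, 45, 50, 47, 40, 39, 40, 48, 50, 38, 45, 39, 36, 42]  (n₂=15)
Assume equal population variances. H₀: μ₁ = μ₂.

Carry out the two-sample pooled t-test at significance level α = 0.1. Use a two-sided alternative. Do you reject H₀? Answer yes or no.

reject H₀: yes

x̄₁=59.600, s₁=3.355, n₁=15
x̄₂=43.333, s₂=4.530, n₂=15
s_p² = [14·3.355² + 14·4.530²]/28 = 15.8905
SE = √(s_p²·(1/15+1/15)) = 1.4556
t = (59.600−43.333)/1.4556 = 11.1753
df = 28
p-value (two-sided) = 0.00000
At α=0.1: p < α → reject H₀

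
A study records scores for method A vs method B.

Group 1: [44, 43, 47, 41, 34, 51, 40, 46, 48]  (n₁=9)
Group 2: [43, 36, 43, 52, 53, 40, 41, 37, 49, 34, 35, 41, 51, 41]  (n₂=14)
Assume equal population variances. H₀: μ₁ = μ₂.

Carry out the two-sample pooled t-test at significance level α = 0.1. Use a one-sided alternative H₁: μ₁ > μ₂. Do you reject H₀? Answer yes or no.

reject H₀: no

x̄₁=43.778, s₁=5.044, n₁=9
x̄₂=42.571, s₂=6.382, n₂=14
s_p² = [8·5.044² + 13·6.382²]/21 = 34.9040
SE = √(s_p²·(1/9+1/14)) = 2.5242
t = (43.778−42.571)/2.5242 = 0.4779
df = 21
p-value (one-sided, H₁ greater) = 0.31882
At α=0.1: p ≥ α → fail to reject H₀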